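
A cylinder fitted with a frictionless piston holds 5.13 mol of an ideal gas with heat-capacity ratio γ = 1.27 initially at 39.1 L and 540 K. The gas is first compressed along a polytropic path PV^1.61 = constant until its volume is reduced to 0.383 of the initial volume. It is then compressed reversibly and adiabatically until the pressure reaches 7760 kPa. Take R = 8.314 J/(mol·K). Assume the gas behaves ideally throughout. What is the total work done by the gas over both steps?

P₁ = nRT₁/V₁ = 5.13×8.314×540/39.1 = 589 kPa.
Step 1 — Polytropic n=1.61: T₂ = T₁(V₁/V₂)^(n−1) = 540×(2.61)^0.61 = 970 K; P₂ = P₁(V₁/V₂)^n = 2760 kPa.
W = (P₁V₁−P₂V₂)/(n−1) = (589×39.1−2760×15.0)/0.61 = -30000 J.
ΔU = nCvΔT = 5.13×30.8×(970−540) = 67900 J.
Q = ΔU + W = 37800 J.
State after step 1: P = 2760 kPa, V = 15.0 L, T = 970 K.
Step 2 — Adiabatic: T₂/T₁ = (P₂/P₁)^((γ−1)/γ) ⇒ T₂ = 970×(2.81)^0.213 = 1210 K; V₂ = 6.64 L.
ΔU = nCvΔT = 5.13×30.8×(1210−970) = 37600 J.
Q = 0 for an adiabatic process, so W = −ΔU = -37600 J.
Net over both steps: W = -67700 J, Q = 37800 J, ΔU = 106000 J.

-67700 J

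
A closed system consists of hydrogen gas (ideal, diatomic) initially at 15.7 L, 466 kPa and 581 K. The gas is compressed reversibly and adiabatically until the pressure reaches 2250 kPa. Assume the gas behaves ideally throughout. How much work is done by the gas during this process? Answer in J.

-10400 J

n = P₁V₁/(RT₁) = 466×15.7/(8.314×581) = 1.51 mol.
Adiabatic: T₂/T₁ = (P₂/P₁)^((γ−1)/γ) ⇒ T₂ = 581×(4.83)^0.286 = 911 K; V₂ = 5.10 L.
ΔU = nCvΔT = 1.51×20.8×(911−581) = 10400 J.
Q = 0 for an adiabatic process, so W = −ΔU = -10400 J.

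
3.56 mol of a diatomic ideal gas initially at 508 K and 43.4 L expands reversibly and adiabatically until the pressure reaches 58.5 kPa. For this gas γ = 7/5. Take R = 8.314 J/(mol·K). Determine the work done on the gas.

P₁ = nRT₁/V₁ = 3.56×8.314×508/43.4 = 346 kPa.
Adiabatic: T₂/T₁ = (P₂/P₁)^((γ−1)/γ) ⇒ T₂ = 508×(0.169)^0.286 = 306 K; V₂ = 155 L.
ΔU = nCvΔT = 3.56×20.8×(306−508) = -15000 J.
Q = 0 for an adiabatic process, so W = −ΔU = 15000 J.
Work done on the gas = −W_by = -15000 J.

-15000 J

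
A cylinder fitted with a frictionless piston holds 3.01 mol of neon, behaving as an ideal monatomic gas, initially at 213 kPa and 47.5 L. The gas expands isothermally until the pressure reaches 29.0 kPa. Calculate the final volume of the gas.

T₁ = P₁V₁/(nR) = 213×47.5/(3.01×8.314) = 404 K.
Isothermal: T stays 404 K; PV = const ⇒ V₂ = 349 L, P₂ = 29.0 kPa.

349 L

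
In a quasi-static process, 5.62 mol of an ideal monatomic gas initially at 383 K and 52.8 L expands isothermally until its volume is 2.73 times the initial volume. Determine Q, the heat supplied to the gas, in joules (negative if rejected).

18000 J

P₁ = nRT₁/V₁ = 5.62×8.314×383/52.8 = 339 kPa.
Isothermal: T stays 383 K; PV = const ⇒ V₂ = 144 L, P₂ = 124 kPa.
ΔU = 0 (ideal gas, T constant).
W = nRT ln(V₂/V₁) = 5.62×8.314×383×ln(2.73) = 18000 J.
Q = ΔU + W = 18000 J.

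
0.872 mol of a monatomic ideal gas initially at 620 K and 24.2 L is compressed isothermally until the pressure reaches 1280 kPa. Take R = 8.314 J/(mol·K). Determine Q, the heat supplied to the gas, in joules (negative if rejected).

P₁ = nRT₁/V₁ = 0.872×8.314×620/24.2 = 186 kPa.
Isothermal: T stays 620 K; PV = const ⇒ V₂ = 3.51 L, P₂ = 1280 kPa.
ΔU = 0 (ideal gas, T constant).
W = nRT ln(V₂/V₁) = 0.872×8.314×620×ln(0.145) = -8680 J.
Q = ΔU + W = -8680 J.

-8680 J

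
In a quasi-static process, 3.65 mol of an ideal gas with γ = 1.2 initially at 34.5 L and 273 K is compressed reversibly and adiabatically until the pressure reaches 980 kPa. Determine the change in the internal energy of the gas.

10900 J

P₁ = nRT₁/V₁ = 3.65×8.314×273/34.5 = 240 kPa.
Adiabatic: T₂/T₁ = (P₂/P₁)^((γ−1)/γ) ⇒ T₂ = 273×(4.08)^0.167 = 345 K; V₂ = 10.7 L.
For an ideal gas ΔU = nCvΔT with Cv = R/(γ−1) = 41.6 J/(mol·K).
ΔU = 3.65×41.6×(345−273) = 10900 J.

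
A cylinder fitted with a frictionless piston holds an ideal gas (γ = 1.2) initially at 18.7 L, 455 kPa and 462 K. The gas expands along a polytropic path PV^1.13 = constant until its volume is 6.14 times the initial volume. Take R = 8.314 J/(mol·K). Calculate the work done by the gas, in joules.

n = P₁V₁/(RT₁) = 455×18.7/(8.314×462) = 2.22 mol.
Polytropic n=1.13: T₂ = T₁(V₁/V₂)^(n−1) = 462×(0.163)^0.13 = 365 K; P₂ = P₁(V₁/V₂)^n = 58.5 kPa.
W = (P₁V₁−P₂V₂)/(n−1) = (455×18.7−58.5×115)/0.13 = 13800 J.

13800 J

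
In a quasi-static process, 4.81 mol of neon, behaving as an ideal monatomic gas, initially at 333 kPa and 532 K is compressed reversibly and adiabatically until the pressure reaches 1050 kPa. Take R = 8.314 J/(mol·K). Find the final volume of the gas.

32.1 L

V₁ = nRT₁/P₁ = 4.81×8.314×532/333 = 63.9 L.
Adiabatic: T₂/T₁ = (P₂/P₁)^((γ−1)/γ) ⇒ T₂ = 532×(3.15)^0.400 = 842 K; V₂ = 32.1 L.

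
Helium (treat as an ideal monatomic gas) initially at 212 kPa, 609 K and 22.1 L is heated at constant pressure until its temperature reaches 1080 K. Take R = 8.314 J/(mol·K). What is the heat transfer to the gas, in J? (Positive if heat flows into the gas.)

9060 J

n = P₁V₁/(RT₁) = 212×22.1/(8.314×609) = 0.925 mol.
Isobaric: P stays 212 kPa; V/T = const ⇒ T₂ = 1080 K, V₂ = 39.2 L.
W = PΔV = 212×(39.2−22.1) kPa·L = 3620 J.
ΔU = nCvΔT = 0.925×12.5×(1080−609) = 5440 J.
Q = ΔU + W = nCpΔT = 9060 J.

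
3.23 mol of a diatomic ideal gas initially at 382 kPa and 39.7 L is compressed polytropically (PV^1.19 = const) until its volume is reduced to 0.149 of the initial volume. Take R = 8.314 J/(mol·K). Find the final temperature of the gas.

811 K

T₁ = P₁V₁/(nR) = 382×39.7/(3.23×8.314) = 565 K.
Polytropic n=1.19: T₂ = T₁(V₁/V₂)^(n−1) = 565×(6.71)^0.19 = 811 K; P₂ = P₁(V₁/V₂)^n = 3680 kPa.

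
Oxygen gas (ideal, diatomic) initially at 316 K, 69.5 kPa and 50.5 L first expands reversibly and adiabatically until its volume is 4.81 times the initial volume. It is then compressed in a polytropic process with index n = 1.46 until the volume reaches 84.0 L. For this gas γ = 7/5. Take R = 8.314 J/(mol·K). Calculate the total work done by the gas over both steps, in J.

n = P₁V₁/(RT₁) = 69.5×50.5/(8.314×316) = 1.34 mol.
Step 1 — Adiabatic: TV^(γ−1) = const ⇒ T₂ = 316×(0.208)^0.400 = 169 K; PV^γ = const ⇒ P₂ = 7.71 kPa.
ΔU = nCvΔT = 1.34×20.8×(169−316) = -4090 J.
Q = 0 for an adiabatic process, so W = −ΔU = 4090 J.
State after step 1: P = 7.71 kPa, V = 243 L, T = 169 K.
Step 2 — Polytropic n=1.46: T₂ = T₁(V₁/V₂)^(n−1) = 169×(2.89)^0.46 = 275 K; P₂ = P₁(V₁/V₂)^n = 36.3 kPa.
W = (P₁V₁−P₂V₂)/(n−1) = (7.71×243−36.3×84.0)/0.46 = -2560 J.
ΔU = nCvΔT = 1.34×20.8×(275−169) = 2950 J.
Q = ΔU + W = 385 J.
Net over both steps: W = 1530 J, Q = 385 J, ΔU = -1140 J.

1530 J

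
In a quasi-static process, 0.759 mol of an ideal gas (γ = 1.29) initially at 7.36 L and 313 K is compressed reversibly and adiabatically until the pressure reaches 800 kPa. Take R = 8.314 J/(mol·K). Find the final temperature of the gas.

400 K

P₁ = nRT₁/V₁ = 0.759×8.314×313/7.36 = 268 kPa.
Adiabatic: T₂/T₁ = (P₂/P₁)^((γ−1)/γ) ⇒ T₂ = 313×(2.98)^0.225 = 400 K; V₂ = 3.16 L.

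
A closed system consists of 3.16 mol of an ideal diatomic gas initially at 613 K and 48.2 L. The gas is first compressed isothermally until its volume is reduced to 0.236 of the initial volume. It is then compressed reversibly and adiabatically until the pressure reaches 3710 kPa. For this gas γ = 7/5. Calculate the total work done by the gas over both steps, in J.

-36000 J

P₁ = nRT₁/V₁ = 3.16×8.314×613/48.2 = 334 kPa.
Step 1 — Isothermal: T stays 613 K; PV = const ⇒ V₂ = 11.4 L, P₂ = 1420 kPa.
ΔU = 0 (ideal gas, T constant).
W = nRT ln(V₂/V₁) = 3.16×8.314×613×ln(0.236) = -23300 J.
Q = ΔU + W = -23300 J.
State after step 1: P = 1420 kPa, V = 11.4 L, T = 613 K.
Step 2 — Adiabatic: T₂/T₁ = (P₂/P₁)^((γ−1)/γ) ⇒ T₂ = 613×(2.62)^0.286 = 807 K; V₂ = 5.72 L.
ΔU = nCvΔT = 3.16×20.8×(807−613) = 12800 J.
Q = 0 for an adiabatic process, so W = −ΔU = -12800 J.
Net over both steps: W = -36000 J, Q = -23300 J, ΔU = 12800 J.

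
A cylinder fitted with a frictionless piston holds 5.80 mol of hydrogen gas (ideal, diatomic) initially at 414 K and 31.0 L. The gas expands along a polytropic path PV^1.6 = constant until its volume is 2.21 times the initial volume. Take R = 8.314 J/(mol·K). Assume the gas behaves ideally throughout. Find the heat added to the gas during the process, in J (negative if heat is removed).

P₁ = nRT₁/V₁ = 5.80×8.314×414/31.0 = 644 kPa.
Polytropic n=1.6: T₂ = T₁(V₁/V₂)^(n−1) = 414×(0.452)^0.60 = 257 K; P₂ = P₁(V₁/V₂)^n = 181 kPa.
W = (P₁V₁−P₂V₂)/(n−1) = (644×31.0−181×68.5)/0.60 = 12600 J.
ΔU = nCvΔT = 5.80×20.8×(257−414) = -18900 J.
Q = ΔU + W = -6300 J.

-6300 J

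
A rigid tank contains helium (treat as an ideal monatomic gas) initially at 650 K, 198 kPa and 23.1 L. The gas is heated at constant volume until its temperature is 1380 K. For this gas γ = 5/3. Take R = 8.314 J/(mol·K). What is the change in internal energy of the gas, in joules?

n = P₁V₁/(RT₁) = 198×23.1/(8.314×650) = 0.846 mol.
Isochoric: V stays 23.1 L; P/T = const ⇒ T₂ = 1380 K, P₂ = 420 kPa.
For an ideal gas ΔU = nCvΔT with Cv = (3/2)R = 12.5 J/(mol·K).
ΔU = 0.846×12.5×(1380−650) = 7710 J.

7710 J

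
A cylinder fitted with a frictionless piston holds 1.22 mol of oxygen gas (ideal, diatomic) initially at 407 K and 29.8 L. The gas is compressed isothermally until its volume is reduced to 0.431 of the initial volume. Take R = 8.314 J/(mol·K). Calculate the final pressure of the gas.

321 kPa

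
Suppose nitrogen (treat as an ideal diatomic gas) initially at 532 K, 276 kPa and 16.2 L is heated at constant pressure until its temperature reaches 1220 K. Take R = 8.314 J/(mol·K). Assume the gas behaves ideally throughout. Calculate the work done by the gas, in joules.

5780 J

n = P₁V₁/(RT₁) = 276×16.2/(8.314×532) = 1.01 mol.
Isobaric: P stays 276 kPa; V/T = const ⇒ T₂ = 1220 K, V₂ = 37.2 L.
W = PΔV = 276×(37.2−16.2) kPa·L = 5780 J.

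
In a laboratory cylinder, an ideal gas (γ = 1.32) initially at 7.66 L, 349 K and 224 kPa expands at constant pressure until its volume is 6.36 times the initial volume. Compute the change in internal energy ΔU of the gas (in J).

28700 J

n = P₁V₁/(RT₁) = 224×7.66/(8.314×349) = 0.591 mol.
Isobaric: P stays 224 kPa; V/T = const ⇒ T₂ = 2220 K, V₂ = 48.7 L.
For an ideal gas ΔU = nCvΔT with Cv = R/(γ−1) = 26.0 J/(mol·K).
ΔU = 0.591×26.0×(2220−349) = 28700 J.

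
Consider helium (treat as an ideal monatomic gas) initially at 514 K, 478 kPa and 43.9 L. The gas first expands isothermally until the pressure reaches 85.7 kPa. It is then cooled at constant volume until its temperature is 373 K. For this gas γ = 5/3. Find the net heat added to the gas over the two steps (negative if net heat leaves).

n = P₁V₁/(RT₁) = 478×43.9/(8.314×514) = 4.91 mol.
Step 1 — Isothermal: T stays 514 K; PV = const ⇒ V₂ = 245 L, P₂ = 85.7 kPa.
ΔU = 0 (ideal gas, T constant).
W = nRT ln(V₂/V₁) = 4.91×8.314×514×ln(5.58) = 36100 J.
Q = ΔU + W = 36100 J.
State after step 1: P = 85.7 kPa, V = 245 L, T = 514 K.
Step 2 — Isochoric: V stays 245 L; P/T = const ⇒ T₂ = 373 K, P₂ = 62.2 kPa.
W = 0 (no volume change).
ΔU = nCvΔT = 4.91×12.5×(373−514) = -8630 J.
Q = ΔU = -8630 J.
Net over both steps: W = 36100 J, Q = 27400 J, ΔU = -8630 J.

27400 J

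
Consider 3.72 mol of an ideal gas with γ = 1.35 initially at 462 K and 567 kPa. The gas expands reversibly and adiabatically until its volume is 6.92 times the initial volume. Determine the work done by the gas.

20100 J

V₁ = nRT₁/P₁ = 3.72×8.314×462/567 = 25.2 L.
Adiabatic: TV^(γ−1) = const ⇒ T₂ = 462×(0.145)^0.350 = 235 K; PV^γ = const ⇒ P₂ = 41.6 kPa.
ΔU = nCvΔT = 3.72×23.8×(235−462) = -20100 J.
Q = 0 for an adiabatic process, so W = −ΔU = 20100 J.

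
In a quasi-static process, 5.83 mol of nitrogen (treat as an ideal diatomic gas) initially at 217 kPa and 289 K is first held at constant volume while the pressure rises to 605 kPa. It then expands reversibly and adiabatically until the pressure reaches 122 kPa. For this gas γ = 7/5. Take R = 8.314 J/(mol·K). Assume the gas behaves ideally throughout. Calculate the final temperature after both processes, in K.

510 K

V₁ = nRT₁/P₁ = 5.83×8.314×289/217 = 64.6 L.
Step 1 — Isochoric: V stays 64.6 L; P/T = const ⇒ T₂ = 806 K, P₂ = 605 kPa.
W = 0 (no volume change).
ΔU = nCvΔT = 5.83×20.8×(806−289) = 62600 J.
Q = ΔU = 62600 J.
State after step 1: P = 605 kPa, V = 64.6 L, T = 806 K.
Step 2 — Adiabatic: T₂/T₁ = (P₂/P₁)^((γ−1)/γ) ⇒ T₂ = 806×(0.202)^0.286 = 510 K; V₂ = 203 L.
ΔU = nCvΔT = 5.83×20.8×(510−806) = -35800 J.
Q = 0 for an adiabatic process, so W = −ΔU = 35800 J.
Net over both steps: W = 35800 J, Q = 62600 J, ΔU = 26800 J.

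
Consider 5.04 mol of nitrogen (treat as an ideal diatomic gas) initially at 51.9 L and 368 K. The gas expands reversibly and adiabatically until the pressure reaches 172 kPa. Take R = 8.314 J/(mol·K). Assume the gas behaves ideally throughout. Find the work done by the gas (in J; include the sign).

P₁ = nRT₁/V₁ = 5.04×8.314×368/51.9 = 297 kPa.
Adiabatic: T₂/T₁ = (P₂/P₁)^((γ−1)/γ) ⇒ T₂ = 368×(0.579)^0.286 = 315 K; V₂ = 76.7 L.
ΔU = nCvΔT = 5.04×20.8×(315−368) = -5570 J.
Q = 0 for an adiabatic process, so W = −ΔU = 5570 J.

5570 J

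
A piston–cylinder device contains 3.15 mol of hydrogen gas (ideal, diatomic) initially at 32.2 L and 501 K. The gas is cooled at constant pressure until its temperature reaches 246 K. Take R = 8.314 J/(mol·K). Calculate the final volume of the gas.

15.8 L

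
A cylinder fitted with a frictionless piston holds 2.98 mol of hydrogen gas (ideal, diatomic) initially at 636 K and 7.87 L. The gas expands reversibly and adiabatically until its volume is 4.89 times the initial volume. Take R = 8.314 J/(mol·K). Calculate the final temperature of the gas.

P₁ = nRT₁/V₁ = 2.98×8.314×636/7.87 = 2000 kPa.
Adiabatic: TV^(γ−1) = const ⇒ T₂ = 636×(0.204)^0.400 = 337 K; PV^γ = const ⇒ P₂ = 217 kPa.

337 K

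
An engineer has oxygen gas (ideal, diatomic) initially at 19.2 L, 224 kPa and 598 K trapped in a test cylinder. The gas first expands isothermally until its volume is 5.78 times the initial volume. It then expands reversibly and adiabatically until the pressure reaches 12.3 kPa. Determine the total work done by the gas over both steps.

n = P₁V₁/(RT₁) = 224×19.2/(8.314×598) = 0.865 mol.
Step 1 — Isothermal: T stays 598 K; PV = const ⇒ V₂ = 111 L, P₂ = 38.8 kPa.
ΔU = 0 (ideal gas, T constant).
W = nRT ln(V₂/V₁) = 0.865×8.314×598×ln(5.78) = 7550 J.
Q = ΔU + W = 7550 J.
State after step 1: P = 38.8 kPa, V = 111 L, T = 598 K.
Step 2 — Adiabatic: T₂/T₁ = (P₂/P₁)^((γ−1)/γ) ⇒ T₂ = 598×(0.317)^0.286 = 431 K; V₂ = 252 L.
ΔU = nCvΔT = 0.865×20.8×(431−598) = -3010 J.
Q = 0 for an adiabatic process, so W = −ΔU = 3010 J.
Net over both steps: W = 10600 J, Q = 7550 J, ΔU = -3010 J.

10600 J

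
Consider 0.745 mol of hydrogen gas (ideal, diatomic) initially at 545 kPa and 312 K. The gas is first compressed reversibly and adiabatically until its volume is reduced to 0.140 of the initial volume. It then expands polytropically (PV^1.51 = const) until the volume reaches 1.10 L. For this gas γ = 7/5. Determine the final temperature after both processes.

457 K

V₁ = nRT₁/P₁ = 0.745×8.314×312/545 = 3.55 L.
Step 1 — Adiabatic: TV^(γ−1) = const ⇒ T₂ = 312×(7.14)^0.400 = 685 K; PV^γ = const ⇒ P₂ = 8550 kPa.
ΔU = nCvΔT = 0.745×20.8×(685−312) = 5780 J.
Q = 0 for an adiabatic process, so W = −ΔU = -5780 J.
State after step 1: P = 8550 kPa, V = 0.496 L, T = 685 K.
Step 2 — Polytropic n=1.51: T₂ = T₁(V₁/V₂)^(n−1) = 685×(0.451)^0.51 = 457 K; P₂ = P₁(V₁/V₂)^n = 2570 kPa.
W = (P₁V₁−P₂V₂)/(n−1) = (8550×0.496−2570×1.10)/0.51 = 2770 J.
ΔU = nCvΔT = 0.745×20.8×(457−685) = -3540 J.
Q = ΔU + W = -763 J.
Net over both steps: W = -3000 J, Q = -763 J, ΔU = 2240 J.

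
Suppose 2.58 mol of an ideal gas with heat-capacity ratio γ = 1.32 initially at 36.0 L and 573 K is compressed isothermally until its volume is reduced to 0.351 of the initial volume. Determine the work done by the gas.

-12900 J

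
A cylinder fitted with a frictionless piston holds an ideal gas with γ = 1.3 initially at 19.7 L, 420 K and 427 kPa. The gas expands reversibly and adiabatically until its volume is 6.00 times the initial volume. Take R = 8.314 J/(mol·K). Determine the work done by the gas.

n = P₁V₁/(RT₁) = 427×19.7/(8.314×420) = 2.41 mol.
Adiabatic: TV^(γ−1) = const ⇒ T₂ = 420×(0.167)^0.300 = 245 K; PV^γ = const ⇒ P₂ = 41.6 kPa.
ΔU = nCvΔT = 2.41×27.7×(245−420) = -11700 J.
Q = 0 for an adiabatic process, so W = −ΔU = 11700 J.

11700 J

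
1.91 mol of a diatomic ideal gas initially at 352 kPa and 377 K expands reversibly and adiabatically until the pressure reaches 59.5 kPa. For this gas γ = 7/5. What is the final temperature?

227 K

V₁ = nRT₁/P₁ = 1.91×8.314×377/352 = 17.0 L.
Adiabatic: T₂/T₁ = (P₂/P₁)^((γ−1)/γ) ⇒ T₂ = 377×(0.169)^0.286 = 227 K; V₂ = 60.5 L.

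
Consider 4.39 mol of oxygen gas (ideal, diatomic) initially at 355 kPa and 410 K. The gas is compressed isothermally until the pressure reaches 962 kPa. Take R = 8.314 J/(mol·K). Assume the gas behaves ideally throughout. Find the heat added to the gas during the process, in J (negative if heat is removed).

V₁ = nRT₁/P₁ = 4.39×8.314×410/355 = 42.2 L.
Isothermal: T stays 410 K; PV = const ⇒ V₂ = 15.6 L, P₂ = 962 kPa.
ΔU = 0 (ideal gas, T constant).
W = nRT ln(V₂/V₁) = 4.39×8.314×410×ln(0.369) = -14900 J.
Q = ΔU + W = -14900 J.

-14900 J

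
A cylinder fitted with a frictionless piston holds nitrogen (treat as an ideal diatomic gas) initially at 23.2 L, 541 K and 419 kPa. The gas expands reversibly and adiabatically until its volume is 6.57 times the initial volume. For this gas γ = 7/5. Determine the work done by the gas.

12900 J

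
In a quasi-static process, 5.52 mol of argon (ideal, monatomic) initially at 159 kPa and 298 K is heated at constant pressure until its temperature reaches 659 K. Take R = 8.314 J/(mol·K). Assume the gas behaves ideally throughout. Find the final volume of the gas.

V₁ = nRT₁/P₁ = 5.52×8.314×298/159 = 86.0 L.
Isobaric: P stays 159 kPa; V/T = const ⇒ T₂ = 659 K, V₂ = 190 L.

190 L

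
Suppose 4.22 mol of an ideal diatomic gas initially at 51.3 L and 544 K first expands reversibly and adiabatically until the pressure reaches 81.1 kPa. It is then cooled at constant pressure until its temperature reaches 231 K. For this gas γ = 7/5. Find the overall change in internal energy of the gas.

P₁ = nRT₁/V₁ = 4.22×8.314×544/51.3 = 372 kPa.
Step 1 — Adiabatic: T₂/T₁ = (P₂/P₁)^((γ−1)/γ) ⇒ T₂ = 544×(0.218)^0.286 = 352 K; V₂ = 152 L.
ΔU = nCvΔT = 4.22×20.8×(352−544) = -16800 J.
Q = 0 for an adiabatic process, so W = −ΔU = 16800 J.
State after step 1: P = 81.1 kPa, V = 152 L, T = 352 K.
Step 2 — Isobaric: P stays 81.1 kPa; V/T = const ⇒ T₂ = 231 K, V₂ = 99.9 L.
W = PΔV = 81.1×(99.9−152) kPa·L = -4250 J.
ΔU = nCvΔT = 4.22×20.8×(231−352) = -10600 J.
Q = ΔU + W = nCpΔT = -14900 J.
Net over both steps: W = 12600 J, Q = -14900 J, ΔU = -27500 J.

-27500 J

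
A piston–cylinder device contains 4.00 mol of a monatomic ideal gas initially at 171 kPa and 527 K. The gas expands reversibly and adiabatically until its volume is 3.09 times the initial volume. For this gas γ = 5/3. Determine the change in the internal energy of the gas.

-13900 J

V₁ = nRT₁/P₁ = 4.00×8.314×527/171 = 102 L.
Adiabatic: TV^(γ−1) = const ⇒ T₂ = 527×(0.324)^0.667 = 248 K; PV^γ = const ⇒ P₂ = 26.1 kPa.
For an ideal gas ΔU = nCvΔT with Cv = (3/2)R = 12.5 J/(mol·K).
ΔU = 4.00×12.5×(248−527) = -13900 J.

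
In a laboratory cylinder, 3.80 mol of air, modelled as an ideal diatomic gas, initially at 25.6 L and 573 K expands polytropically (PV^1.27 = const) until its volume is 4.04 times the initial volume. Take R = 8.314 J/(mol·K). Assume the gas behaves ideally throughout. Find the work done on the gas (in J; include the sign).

-21100 J

P₁ = nRT₁/V₁ = 3.80×8.314×573/25.6 = 707 kPa.
Polytropic n=1.27: T₂ = T₁(V₁/V₂)^(n−1) = 573×(0.248)^0.27 = 393 K; P₂ = P₁(V₁/V₂)^n = 120 kPa.
W = (P₁V₁−P₂V₂)/(n−1) = (707×25.6−120×103)/0.27 = 21100 J.
Work done on the gas = −W_by = -21100 J.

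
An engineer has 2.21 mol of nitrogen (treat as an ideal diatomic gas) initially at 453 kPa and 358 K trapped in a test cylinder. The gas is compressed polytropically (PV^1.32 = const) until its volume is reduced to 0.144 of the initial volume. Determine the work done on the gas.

V₁ = nRT₁/P₁ = 2.21×8.314×358/453 = 14.5 L.
Polytropic n=1.32: T₂ = T₁(V₁/V₂)^(n−1) = 358×(6.94)^0.32 = 666 K; P₂ = P₁(V₁/V₂)^n = 5850 kPa.
W = (P₁V₁−P₂V₂)/(n−1) = (453×14.5−5850×2.09)/0.32 = -17700 J.
Work done on the gas = −W_by = 17700 J.

17700 J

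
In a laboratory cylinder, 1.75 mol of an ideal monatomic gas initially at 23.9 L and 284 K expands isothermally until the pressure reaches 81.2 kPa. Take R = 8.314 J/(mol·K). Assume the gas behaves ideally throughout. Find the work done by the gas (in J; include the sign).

3120 J

P₁ = nRT₁/V₁ = 1.75×8.314×284/23.9 = 173 kPa.
Isothermal: T stays 284 K; PV = const ⇒ V₂ = 50.9 L, P₂ = 81.2 kPa.
W = nRT ln(V₂/V₁) = 1.75×8.314×284×ln(2.13) = 3120 J.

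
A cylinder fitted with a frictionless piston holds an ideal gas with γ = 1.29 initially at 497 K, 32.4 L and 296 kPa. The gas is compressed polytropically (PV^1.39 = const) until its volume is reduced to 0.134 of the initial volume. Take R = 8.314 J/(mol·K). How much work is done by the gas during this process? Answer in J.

-29300 J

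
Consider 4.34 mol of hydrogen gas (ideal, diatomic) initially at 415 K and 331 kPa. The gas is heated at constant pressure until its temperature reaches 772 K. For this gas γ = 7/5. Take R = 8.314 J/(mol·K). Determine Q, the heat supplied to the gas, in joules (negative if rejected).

45100 J

V₁ = nRT₁/P₁ = 4.34×8.314×415/331 = 45.2 L.
Isobaric: P stays 331 kPa; V/T = const ⇒ T₂ = 772 K, V₂ = 84.2 L.
W = PΔV = 331×(84.2−45.2) kPa·L = 12900 J.
ΔU = nCvΔT = 4.34×20.8×(772−415) = 32200 J.
Q = ΔU + W = nCpΔT = 45100 J.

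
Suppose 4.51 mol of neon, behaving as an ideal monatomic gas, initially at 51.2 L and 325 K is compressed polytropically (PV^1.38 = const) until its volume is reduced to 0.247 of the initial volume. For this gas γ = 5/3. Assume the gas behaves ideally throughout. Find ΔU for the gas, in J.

P₁ = nRT₁/V₁ = 4.51×8.314×325/51.2 = 238 kPa.
Polytropic n=1.38: T₂ = T₁(V₁/V₂)^(n−1) = 325×(4.05)^0.38 = 553 K; P₂ = P₁(V₁/V₂)^n = 1640 kPa.
For an ideal gas ΔU = nCvΔT with Cv = (3/2)R = 12.5 J/(mol·K).
ΔU = 4.51×12.5×(553−325) = 12800 J.

12800 J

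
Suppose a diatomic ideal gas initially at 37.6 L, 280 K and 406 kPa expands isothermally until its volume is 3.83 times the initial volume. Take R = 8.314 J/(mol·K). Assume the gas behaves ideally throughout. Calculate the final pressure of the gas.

106 kPa

Isothermal: T stays 280 K; PV = const ⇒ V₂ = 144 L, P₂ = 106 kPa.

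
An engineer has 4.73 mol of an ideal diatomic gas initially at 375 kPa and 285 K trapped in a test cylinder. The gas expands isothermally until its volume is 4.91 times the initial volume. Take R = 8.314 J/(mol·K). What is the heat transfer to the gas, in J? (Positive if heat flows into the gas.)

V₁ = nRT₁/P₁ = 4.73×8.314×285/375 = 29.9 L.
Isothermal: T stays 285 K; PV = const ⇒ V₂ = 147 L, P₂ = 76.4 kPa.
ΔU = 0 (ideal gas, T constant).
W = nRT ln(V₂/V₁) = 4.73×8.314×285×ln(4.91) = 17800 J.
Q = ΔU + W = 17800 J.

17800 J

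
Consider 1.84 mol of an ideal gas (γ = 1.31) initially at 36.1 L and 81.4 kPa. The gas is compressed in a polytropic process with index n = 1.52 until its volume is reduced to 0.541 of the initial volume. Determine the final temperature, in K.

264 K

T₁ = P₁V₁/(nR) = 81.4×36.1/(1.84×8.314) = 192 K.
Polytropic n=1.52: T₂ = T₁(V₁/V₂)^(n−1) = 192×(1.85)^0.52 = 264 K; P₂ = P₁(V₁/V₂)^n = 207 kPa.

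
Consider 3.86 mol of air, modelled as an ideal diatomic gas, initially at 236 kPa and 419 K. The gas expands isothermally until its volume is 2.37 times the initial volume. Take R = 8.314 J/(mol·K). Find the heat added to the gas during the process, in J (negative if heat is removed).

V₁ = nRT₁/P₁ = 3.86×8.314×419/236 = 57.0 L.
Isothermal: T stays 419 K; PV = const ⇒ V₂ = 135 L, P₂ = 99.6 kPa.
ΔU = 0 (ideal gas, T constant).
W = nRT ln(V₂/V₁) = 3.86×8.314×419×ln(2.37) = 11600 J.
Q = ΔU + W = 11600 J.

11600 J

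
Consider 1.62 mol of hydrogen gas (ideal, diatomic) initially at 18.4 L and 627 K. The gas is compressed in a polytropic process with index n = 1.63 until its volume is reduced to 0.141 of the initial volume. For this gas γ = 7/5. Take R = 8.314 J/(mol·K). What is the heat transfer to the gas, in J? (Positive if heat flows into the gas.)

18800 J

P₁ = nRT₁/V₁ = 1.62×8.314×627/18.4 = 459 kPa.
Polytropic n=1.63: T₂ = T₁(V₁/V₂)^(n−1) = 627×(7.09)^0.63 = 2150 K; P₂ = P₁(V₁/V₂)^n = 11200 kPa.
W = (P₁V₁−P₂V₂)/(n−1) = (459×18.4−11200×2.59)/0.63 = -32600 J.
ΔU = nCvΔT = 1.62×20.8×(2150−627) = 51400 J.
Q = ΔU + W = 18800 J.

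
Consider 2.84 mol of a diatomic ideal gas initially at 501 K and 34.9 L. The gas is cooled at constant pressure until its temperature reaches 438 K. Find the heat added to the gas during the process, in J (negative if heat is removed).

-5210 J

P₁ = nRT₁/V₁ = 2.84×8.314×501/34.9 = 339 kPa.
Isobaric: P stays 339 kPa; V/T = const ⇒ T₂ = 438 K, V₂ = 30.5 L.
W = PΔV = 339×(30.5−34.9) kPa·L = -1490 J.
ΔU = nCvΔT = 2.84×20.8×(438−501) = -3720 J.
Q = ΔU + W = nCpΔT = -5210 J.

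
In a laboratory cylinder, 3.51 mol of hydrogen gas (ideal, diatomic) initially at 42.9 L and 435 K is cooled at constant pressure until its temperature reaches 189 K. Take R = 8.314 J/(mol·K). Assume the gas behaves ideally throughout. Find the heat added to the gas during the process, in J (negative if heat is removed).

P₁ = nRT₁/V₁ = 3.51×8.314×435/42.9 = 296 kPa.
Isobaric: P stays 296 kPa; V/T = const ⇒ T₂ = 189 K, V₂ = 18.6 L.
W = PΔV = 296×(18.6−42.9) kPa·L = -7180 J.
ΔU = nCvΔT = 3.51×20.8×(189−435) = -17900 J.
Q = ΔU + W = nCpΔT = -25100 J.

-25100 J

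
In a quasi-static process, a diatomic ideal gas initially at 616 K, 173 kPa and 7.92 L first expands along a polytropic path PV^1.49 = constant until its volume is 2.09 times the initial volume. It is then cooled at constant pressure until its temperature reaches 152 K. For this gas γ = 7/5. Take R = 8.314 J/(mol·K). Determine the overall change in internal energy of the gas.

n = P₁V₁/(RT₁) = 173×7.92/(8.314×616) = 0.268 mol.
Step 1 — Polytropic n=1.49: T₂ = T₁(V₁/V₂)^(n−1) = 616×(0.478)^0.49 = 429 K; P₂ = P₁(V₁/V₂)^n = 57.7 kPa.
W = (P₁V₁−P₂V₂)/(n−1) = (173×7.92−57.7×16.6)/0.49 = 848 J.
ΔU = nCvΔT = 0.268×20.8×(429−616) = -1040 J.
Q = ΔU + W = -191 J.
State after step 1: P = 57.7 kPa, V = 16.6 L, T = 429 K.
Step 2 — Isobaric: P stays 57.7 kPa; V/T = const ⇒ T₂ = 152 K, V₂ = 5.86 L.
W = PΔV = 57.7×(5.86−16.6) kPa·L = -617 J.
ΔU = nCvΔT = 0.268×20.8×(152−429) = -1540 J.
Q = ΔU + W = nCpΔT = -2160 J.
Net over both steps: W = 231 J, Q = -2350 J, ΔU = -2580 J.

-2580 J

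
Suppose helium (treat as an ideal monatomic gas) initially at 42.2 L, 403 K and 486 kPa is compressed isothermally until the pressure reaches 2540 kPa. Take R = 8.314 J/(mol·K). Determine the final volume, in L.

8.07 L

Isothermal: T stays 403 K; PV = const ⇒ V₂ = 8.07 L, P₂ = 2540 kPa.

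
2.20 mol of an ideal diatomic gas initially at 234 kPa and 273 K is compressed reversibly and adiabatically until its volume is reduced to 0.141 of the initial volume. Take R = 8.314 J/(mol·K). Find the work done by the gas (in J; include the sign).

V₁ = nRT₁/P₁ = 2.20×8.314×273/234 = 21.3 L.
Adiabatic: TV^(γ−1) = const ⇒ T₂ = 273×(7.09)^0.400 = 598 K; PV^γ = const ⇒ P₂ = 3630 kPa.
ΔU = nCvΔT = 2.20×20.8×(598−273) = 14800 J.
Q = 0 for an adiabatic process, so W = −ΔU = -14800 J.

-14800 J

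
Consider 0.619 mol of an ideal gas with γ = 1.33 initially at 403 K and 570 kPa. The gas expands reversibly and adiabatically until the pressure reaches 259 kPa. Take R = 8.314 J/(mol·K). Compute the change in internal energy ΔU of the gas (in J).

V₁ = nRT₁/P₁ = 0.619×8.314×403/570 = 3.64 L.
Adiabatic: T₂/T₁ = (P₂/P₁)^((γ−1)/γ) ⇒ T₂ = 403×(0.454)^0.248 = 331 K; V₂ = 6.58 L.
For an ideal gas ΔU = nCvΔT with Cv = R/(γ−1) = 25.2 J/(mol·K).
ΔU = 0.619×25.2×(331−403) = -1120 J.

-1120 J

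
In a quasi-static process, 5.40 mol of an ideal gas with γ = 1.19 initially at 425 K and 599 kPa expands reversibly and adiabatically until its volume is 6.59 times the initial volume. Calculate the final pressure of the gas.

63.5 kPa

V₁ = nRT₁/P₁ = 5.40×8.314×425/599 = 31.9 L.
Adiabatic: TV^(γ−1) = const ⇒ T₂ = 425×(0.152)^0.190 = 297 K; PV^γ = const ⇒ P₂ = 63.5 kPa.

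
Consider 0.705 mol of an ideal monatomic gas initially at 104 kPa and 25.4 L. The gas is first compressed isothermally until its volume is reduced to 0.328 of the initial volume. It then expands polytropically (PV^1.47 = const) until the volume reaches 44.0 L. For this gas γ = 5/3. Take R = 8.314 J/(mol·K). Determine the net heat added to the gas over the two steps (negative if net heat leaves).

T₁ = P₁V₁/(nR) = 104×25.4/(0.705×8.314) = 451 K.
Step 1 — Isothermal: T stays 451 K; PV = const ⇒ V₂ = 8.33 L, P₂ = 317 kPa.
ΔU = 0 (ideal gas, T constant).
W = nRT ln(V₂/V₁) = 0.705×8.314×451×ln(0.328) = -2940 J.
Q = ΔU + W = -2940 J.
State after step 1: P = 317 kPa, V = 8.33 L, T = 451 K.
Step 2 — Polytropic n=1.47: T₂ = T₁(V₁/V₂)^(n−1) = 451×(0.189)^0.47 = 206 K; P₂ = P₁(V₁/V₂)^n = 27.5 kPa.
W = (P₁V₁−P₂V₂)/(n−1) = (317×8.33−27.5×44.0)/0.47 = 3050 J.
ΔU = nCvΔT = 0.705×12.5×(206−451) = -2150 J.
Q = ΔU + W = 900 J.
Net over both steps: W = 105 J, Q = -2050 J, ΔU = -2150 J.

-2050 J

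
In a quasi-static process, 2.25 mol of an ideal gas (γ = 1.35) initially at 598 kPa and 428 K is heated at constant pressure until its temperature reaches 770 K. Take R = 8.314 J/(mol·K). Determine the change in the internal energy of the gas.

18300 J

V₁ = nRT₁/P₁ = 2.25×8.314×428/598 = 13.4 L.
Isobaric: P stays 598 kPa; V/T = const ⇒ T₂ = 770 K, V₂ = 24.1 L.
For an ideal gas ΔU = nCvΔT with Cv = R/(γ−1) = 23.8 J/(mol·K).
ΔU = 2.25×23.8×(770−428) = 18300 J.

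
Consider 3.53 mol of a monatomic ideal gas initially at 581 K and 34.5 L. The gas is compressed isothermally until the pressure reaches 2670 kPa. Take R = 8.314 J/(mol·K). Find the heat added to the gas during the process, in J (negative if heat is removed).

-28800 J

P₁ = nRT₁/V₁ = 3.53×8.314×581/34.5 = 494 kPa.
Isothermal: T stays 581 K; PV = const ⇒ V₂ = 6.39 L, P₂ = 2670 kPa.
ΔU = 0 (ideal gas, T constant).
W = nRT ln(V₂/V₁) = 3.53×8.314×581×ln(0.185) = -28800 J.
Q = ΔU + W = -28800 J.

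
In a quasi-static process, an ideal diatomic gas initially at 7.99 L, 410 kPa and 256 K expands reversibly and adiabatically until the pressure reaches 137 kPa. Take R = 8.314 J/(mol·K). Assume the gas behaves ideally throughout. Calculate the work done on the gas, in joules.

-2200 J

n = P₁V₁/(RT₁) = 410×7.99/(8.314×256) = 1.54 mol.
Adiabatic: T₂/T₁ = (P₂/P₁)^((γ−1)/γ) ⇒ T₂ = 256×(0.334)^0.286 = 187 K; V₂ = 17.5 L.
ΔU = nCvΔT = 1.54×20.8×(187−256) = -2200 J.
Q = 0 for an adiabatic process, so W = −ΔU = 2200 J.
Work done on the gas = −W_by = -2200 J.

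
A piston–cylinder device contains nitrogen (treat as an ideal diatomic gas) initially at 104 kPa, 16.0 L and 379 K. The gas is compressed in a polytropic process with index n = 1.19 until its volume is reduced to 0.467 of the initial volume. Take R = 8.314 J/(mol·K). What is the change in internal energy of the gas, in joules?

648 J

n = P₁V₁/(RT₁) = 104×16.0/(8.314×379) = 0.528 mol.
Polytropic n=1.19: T₂ = T₁(V₁/V₂)^(n−1) = 379×(2.14)^0.19 = 438 K; P₂ = P₁(V₁/V₂)^n = 257 kPa.
For an ideal gas ΔU = nCvΔT with Cv = (5/2)R = 20.8 J/(mol·K).
ΔU = 0.528×20.8×(438−379) = 648 J.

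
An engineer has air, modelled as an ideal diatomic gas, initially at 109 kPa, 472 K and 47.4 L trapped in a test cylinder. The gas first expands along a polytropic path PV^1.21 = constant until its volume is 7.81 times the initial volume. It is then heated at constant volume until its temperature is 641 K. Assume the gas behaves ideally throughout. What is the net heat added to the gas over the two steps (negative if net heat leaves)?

13200 J

n = P₁V₁/(RT₁) = 109×47.4/(8.314×472) = 1.32 mol.
Step 1 — Polytropic n=1.21: T₂ = T₁(V₁/V₂)^(n−1) = 472×(0.128)^0.21 = 307 K; P₂ = P₁(V₁/V₂)^n = 9.06 kPa.
W = (P₁V₁−P₂V₂)/(n−1) = (109×47.4−9.06×370)/0.21 = 8620 J.
ΔU = nCvΔT = 1.32×20.8×(307−472) = -4530 J.
Q = ΔU + W = 4100 J.
State after step 1: P = 9.06 kPa, V = 370 L, T = 307 K.
Step 2 — Isochoric: V stays 370 L; P/T = const ⇒ T₂ = 641 K, P₂ = 19.0 kPa.
W = 0 (no volume change).
ΔU = nCvΔT = 1.32×20.8×(641−307) = 9150 J.
Q = ΔU = 9150 J.
Net over both steps: W = 8620 J, Q = 13200 J, ΔU = 4620 J.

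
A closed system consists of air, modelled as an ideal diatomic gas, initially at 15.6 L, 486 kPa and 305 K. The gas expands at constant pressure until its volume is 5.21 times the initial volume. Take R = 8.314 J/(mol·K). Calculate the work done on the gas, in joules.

-31900 J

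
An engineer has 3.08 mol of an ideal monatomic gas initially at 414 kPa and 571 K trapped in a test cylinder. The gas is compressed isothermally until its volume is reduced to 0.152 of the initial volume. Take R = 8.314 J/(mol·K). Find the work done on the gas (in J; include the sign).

V₁ = nRT₁/P₁ = 3.08×8.314×571/414 = 35.3 L.
Isothermal: T stays 571 K; PV = const ⇒ V₂ = 5.37 L, P₂ = 2720 kPa.
W = nRT ln(V₂/V₁) = 3.08×8.314×571×ln(0.152) = -27500 J.
Work done on the gas = −W_by = 27500 J.

27500 J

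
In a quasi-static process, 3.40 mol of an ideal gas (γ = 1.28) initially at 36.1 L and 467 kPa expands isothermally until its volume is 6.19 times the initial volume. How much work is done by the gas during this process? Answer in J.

30700 J

T₁ = P₁V₁/(nR) = 467×36.1/(3.40×8.314) = 596 K.
Isothermal: T stays 596 K; PV = const ⇒ V₂ = 223 L, P₂ = 75.4 kPa.
W = nRT ln(V₂/V₁) = 3.40×8.314×596×ln(6.19) = 30700 J.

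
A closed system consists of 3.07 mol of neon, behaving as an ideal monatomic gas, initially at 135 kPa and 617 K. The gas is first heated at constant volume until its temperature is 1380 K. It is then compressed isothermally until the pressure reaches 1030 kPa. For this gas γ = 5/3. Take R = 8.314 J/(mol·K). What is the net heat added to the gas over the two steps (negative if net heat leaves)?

-14000 J

V₁ = nRT₁/P₁ = 3.07×8.314×617/135 = 117 L.
Step 1 — Isochoric: V stays 117 L; P/T = const ⇒ T₂ = 1380 K, P₂ = 302 kPa.
W = 0 (no volume change).
ΔU = nCvΔT = 3.07×12.5×(1380−617) = 29200 J.
Q = ΔU = 29200 J.
State after step 1: P = 302 kPa, V = 117 L, T = 1380 K.
Step 2 — Isothermal: T stays 1380 K; PV = const ⇒ V₂ = 34.2 L, P₂ = 1030 kPa.
ΔU = 0 (ideal gas, T constant).
W = nRT ln(V₂/V₁) = 3.07×8.314×1380×ln(0.293) = -43200 J.
Q = ΔU + W = -43200 J.
Net over both steps: W = -43200 J, Q = -14000 J, ΔU = 29200 J.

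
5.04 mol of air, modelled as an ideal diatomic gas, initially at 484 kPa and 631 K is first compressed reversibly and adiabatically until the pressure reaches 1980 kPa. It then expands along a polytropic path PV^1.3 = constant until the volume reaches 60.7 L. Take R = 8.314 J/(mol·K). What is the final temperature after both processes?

V₁ = nRT₁/P₁ = 5.04×8.314×631/484 = 54.6 L.
Step 1 — Adiabatic: T₂/T₁ = (P₂/P₁)^((γ−1)/γ) ⇒ T₂ = 631×(4.09)^0.286 = 944 K; V₂ = 20.0 L.
ΔU = nCvΔT = 5.04×20.8×(944−631) = 32800 J.
Q = 0 for an adiabatic process, so W = −ΔU = -32800 J.
State after step 1: P = 1980 kPa, V = 20.0 L, T = 944 K.
Step 2 — Polytropic n=1.3: T₂ = T₁(V₁/V₂)^(n−1) = 944×(0.329)^0.30 = 676 K; P₂ = P₁(V₁/V₂)^n = 467 kPa.
W = (P₁V₁−P₂V₂)/(n−1) = (1980×20.0−467×60.7)/0.30 = 37400 J.
ΔU = nCvΔT = 5.04×20.8×(676−944) = -28000 J.
Q = ΔU + W = 9340 J.
Net over both steps: W = 4620 J, Q = 9340 J, ΔU = 4720 J.

676 K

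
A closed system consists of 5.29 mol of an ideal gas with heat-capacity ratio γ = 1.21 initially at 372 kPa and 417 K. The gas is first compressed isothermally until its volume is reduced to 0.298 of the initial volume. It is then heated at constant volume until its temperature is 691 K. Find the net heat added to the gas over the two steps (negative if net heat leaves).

35200 J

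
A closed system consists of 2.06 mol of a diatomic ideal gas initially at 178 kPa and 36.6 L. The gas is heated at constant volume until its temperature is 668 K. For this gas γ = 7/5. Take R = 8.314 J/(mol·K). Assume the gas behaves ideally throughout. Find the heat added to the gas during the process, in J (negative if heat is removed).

12300 J

T₁ = P₁V₁/(nR) = 178×36.6/(2.06×8.314) = 380 K.
Isochoric: V stays 36.6 L; P/T = const ⇒ T₂ = 668 K, P₂ = 313 kPa.
W = 0 (no volume change).
ΔU = nCvΔT = 2.06×20.8×(668−380) = 12300 J.
Q = ΔU = 12300 J.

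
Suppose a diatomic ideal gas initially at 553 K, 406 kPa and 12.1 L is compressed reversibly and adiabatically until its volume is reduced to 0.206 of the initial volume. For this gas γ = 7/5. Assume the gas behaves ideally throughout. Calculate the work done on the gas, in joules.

n = P₁V₁/(RT₁) = 406×12.1/(8.314×553) = 1.07 mol.
Adiabatic: TV^(γ−1) = const ⇒ T₂ = 553×(4.85)^0.400 = 1040 K; PV^γ = const ⇒ P₂ = 3710 kPa.
ΔU = nCvΔT = 1.07×20.8×(1040−553) = 10800 J.
Q = 0 for an adiabatic process, so W = −ΔU = -10800 J.
Work done on the gas = −W_by = 10800 J.

10800 J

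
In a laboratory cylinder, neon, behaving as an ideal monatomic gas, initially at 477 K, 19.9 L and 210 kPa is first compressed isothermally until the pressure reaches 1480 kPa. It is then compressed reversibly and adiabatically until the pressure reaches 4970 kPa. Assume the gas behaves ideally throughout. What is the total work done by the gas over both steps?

-12100 J

n = P₁V₁/(RT₁) = 210×19.9/(8.314×477) = 1.05 mol.
Step 1 — Isothermal: T stays 477 K; PV = const ⇒ V₂ = 2.82 L, P₂ = 1480 kPa.
ΔU = 0 (ideal gas, T constant).
W = nRT ln(V₂/V₁) = 1.05×8.314×477×ln(0.142) = -8160 J.
Q = ΔU + W = -8160 J.
State after step 1: P = 1480 kPa, V = 2.82 L, T = 477 K.
Step 2 — Adiabatic: T₂/T₁ = (P₂/P₁)^((γ−1)/γ) ⇒ T₂ = 477×(3.36)^0.400 = 774 K; V₂ = 1.37 L.
ΔU = nCvΔT = 1.05×12.5×(774−477) = 3910 J.
Q = 0 for an adiabatic process, so W = −ΔU = -3910 J.
Net over both steps: W = -12100 J, Q = -8160 J, ΔU = 3910 J.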